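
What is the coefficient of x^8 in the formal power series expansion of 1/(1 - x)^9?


The negative binomial / multiset identity is
1/(1 - x)^r = sum_{k>=0} C(k + r - 1, r - 1) x^k.
Here r = 9 and k = 8, so the coefficient is
C(8 + 8, 8) = C(16, 8)
= 12870

12870


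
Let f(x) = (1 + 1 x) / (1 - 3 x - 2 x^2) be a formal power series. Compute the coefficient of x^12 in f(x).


Write f(x) = sum_{k>=0} a_k x^k. Multiplying both sides by 1 - 3 x - 2 x^2 gives
(1 - 3 x - 2 x^2) sum_{k>=0} a_k x^k = 1 + 1 x.
Matching coefficients:
 x^0: a_0 = 1
 x^1: a_1 - 3 a_0 = 1  =>  a_1 = 3*1 + 1 = 4
 x^k (k >= 2): a_k = 3 a_{k-1} + 2 a_{k-2}.
Iterating: a_2 = 14, a_3 = 50, a_4 = 178, a_5 = 634, a_6 = 2258, a_7 = 8042, a_8 = 28642, a_9 = 102010, a_10 = 363314, a_11 = 1293962, a_12 = 4608514.
So the coefficient of x^12 is 4608514.

4608514


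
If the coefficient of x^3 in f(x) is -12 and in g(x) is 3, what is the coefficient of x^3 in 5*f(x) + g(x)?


Scalar multiplication scales coefficients: 5 * -12 = -60.
Then add the g coefficient: -60 + 3
= -57

-57


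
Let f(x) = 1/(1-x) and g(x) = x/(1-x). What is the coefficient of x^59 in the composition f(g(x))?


First simplify the composition: f(g(x)) = 1/(1 - x/(1-x)) = (1-x)/((1-x) - x) = (1-x)/(1-2x).
Now extract the coefficient. Write (1-x)/(1-2x) = 1/(1-2x) - x/(1-2x).
The coefficient of x^n in 1/(1-2x) is 2^n, and in x/(1-2x) is 2^(n-1) (for n >= 1).
So the coefficient of x^59 is 2^59 - 2^58 = 576460752303423488 - 288230376151711744 = 288230376151711744.

288230376151711744


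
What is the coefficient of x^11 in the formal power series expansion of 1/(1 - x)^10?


The negative binomial / multiset identity is
1/(1 - x)^r = sum_{k>=0} C(k + r - 1, r - 1) x^k.
Here r = 10 and k = 11, so the coefficient is
C(11 + 9, 9) = C(20, 9)
= 167960

167960


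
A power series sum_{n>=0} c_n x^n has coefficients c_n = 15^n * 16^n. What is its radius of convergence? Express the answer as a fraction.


By the root test (Cauchy-Hadamard), the radius is R = 1 / limsup_n |c_n|^(1/n).
Here |c_n|^(1/n) = (15^n * 16^n)^(1/n) = 15 * 16 = 240 for all n.
So R = 1/240 = 1/240.

1/240


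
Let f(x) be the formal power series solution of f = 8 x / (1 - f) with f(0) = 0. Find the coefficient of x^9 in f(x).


Apply Lagrange inversion: f = 8 x * phi(f) with phi(t) = 1/(1 - t), so
[x^n] f = 8^n * (1/n) [t^(n-1)] phi(t)^n = 8^n * (1/n) [t^(n-1)] (1 - t)^(-n) = 8^n * (1/n) C(2n - 2, n - 1) = 8^n * C_{n-1}.
For n = 9: C_8 = C(16, 8) / 9 = 12870/9 = 1430.
With the 8^9 = 134217728 factor, the coefficient is 134217728 * 1430 = 191931351040.

191931351040


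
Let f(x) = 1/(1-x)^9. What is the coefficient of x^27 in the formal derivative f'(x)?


Differentiate: d/dx [ 1/(1-x)^r ] = r / (1-x)^(r+1).
Here r = 9, so f'(x) = 9 / (1-x)^10.
The expansion of 1/(1-x)^(r+1) has coefficient of x^n equal to C(n+r, r).
So the coefficient of x^27 in f'(x) is
9 * C(36, 9) = 9 * 94143280 = 847289520

847289520


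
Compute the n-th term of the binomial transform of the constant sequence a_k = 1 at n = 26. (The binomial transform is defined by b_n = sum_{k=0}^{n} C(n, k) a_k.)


With a_k = 1 for all k, b_n = sum_{k=0}^{n} C(n, k) = 2^n by the binomial theorem.
For n = 26: 2^26 = 67108864.

67108864


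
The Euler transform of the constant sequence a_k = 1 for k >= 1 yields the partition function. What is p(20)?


The Euler transform converts the sequence a_k = 1 into the number of integer partitions.
Using the recurrence or dynamic programming:
p(20) = 627

627


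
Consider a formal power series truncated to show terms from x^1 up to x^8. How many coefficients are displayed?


From x^1 to x^8 inclusive, the count is 8 - 1 + 1 = 8.

8


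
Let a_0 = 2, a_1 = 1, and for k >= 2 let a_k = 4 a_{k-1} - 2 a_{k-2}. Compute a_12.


Iterating the recurrence forward:
a_0 = 2
a_1 = 1
a_2 = 4*1 - 2*2 = 0
a_3 = 4*0 - 2*1 = -2
a_4 = 4*-2 - 2*0 = -8
a_5 = 4*-8 - 2*-2 = -28
a_6 = 4*-28 - 2*-8 = -96
a_7 = 4*-96 - 2*-28 = -328
a_8 = 4*-328 - 2*-96 = -1120
a_9 = 4*-1120 - 2*-328 = -3824
a_10 = 4*-3824 - 2*-1120 = -13056
a_11 = 4*-13056 - 2*-3824 = -44576
a_12 = 4*-44576 - 2*-13056 = -152192
So a_12 = -152192.

-152192


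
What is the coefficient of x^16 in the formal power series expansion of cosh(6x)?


The Maclaurin series is cosh(t) = sum_{m>=0} t^(2m) / (2m)!, so substituting t = 6x, only even powers of x are nonzero, with coefficient of x^(2m) equal to 6^(2m) / (2m)!.
For x^16 the coefficient is 6^16/16! = 2821109907456/20922789888000 = 118098/875875.

118098/875875


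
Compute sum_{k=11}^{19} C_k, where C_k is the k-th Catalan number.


C_11 through C_19: 58786, 208012, 742900, 2674440, 9694845, 35357670, 129644790, 477638700, 1767263190
Sum = 58786 + 208012 + 742900 + 2674440 + 9694845 + 35357670 + 129644790 + 477638700 + 1767263190
= 2423283333

2423283333


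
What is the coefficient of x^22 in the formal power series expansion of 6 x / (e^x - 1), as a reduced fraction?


The exponential generating function for Bernoulli numbers is
x / (e^x - 1) = sum_{k>=0} B_k x^k / k!.
So the coefficient of x^22 in 6 x / (e^x - 1) is 6 B_22 / 22!.
Computing: B_22 = 854513/138, 22! = 1124000727777607680000, giving
6 * 854513/138 / 1124000727777607680000 = 77683/2350183339898634240000.

77683/2350183339898634240000


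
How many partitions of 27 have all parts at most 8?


Using the generating function (1-x)^(-1)(1-x^2)^(-1)...(1-x^8)^(-1),
the coefficient of x^27 counts these restricted partitions.
Result = 1527

1527


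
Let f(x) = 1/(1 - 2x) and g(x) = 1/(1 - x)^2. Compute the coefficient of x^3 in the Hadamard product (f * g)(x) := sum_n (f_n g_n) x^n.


f has coefficients f_k = 2^k. For g = 1/(1 - x)^2 the coefficient is g_k = C(k + 1, 1) = k + 1. The Hadamard coefficient is (f * g)_k = 2^k * (k + 1).
For k = 3: 2^3 * 4 = 8 * 4 = 32.

32


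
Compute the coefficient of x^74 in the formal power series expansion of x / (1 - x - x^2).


Let f(x) = sum_{k>=0} a_k x^k. Multiplying f(x) * (1 - x - x^2) = x and matching coefficients gives a_0 = 0, a_1 = 1, and a_k = a_{k-1} + a_{k-2} for k >= 2. These are the Fibonacci numbers F_k.
Iterating from F_0 = 0, F_1 = 1:
F_0=0, F_1=1, F_2=1, F_3=2, F_4=3, F_5=5, F_6=8, F_7=13, F_8=21, F_9=34, ...
F_74 = 1304969544928657.

1304969544928657


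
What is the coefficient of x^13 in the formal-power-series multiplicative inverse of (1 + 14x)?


The inverse is 1/(1 + 14x). Apply the geometric identity 1/(1 - y) = sum_{k>=0} y^k with y = -14x:
1/(1 + 14x) = sum_{k>=0} (-14)^k x^k.
So the coefficient of x^13 is (-14)^13 = -793714773254144.

-793714773254144


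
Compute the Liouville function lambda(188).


The Liouville function is lambda(k) = (-1)^Omega(k), where Omega(k) counts the prime factors of k with multiplicity.
Factoring: 188 = 2 * 2 * 47, so Omega(188) = 3.
lambda(188) = (-1)^3 = -1.

-1


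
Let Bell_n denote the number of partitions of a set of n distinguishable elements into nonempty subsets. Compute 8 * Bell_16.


Bell_16 can be computed from the Bell triangle or from Dobinski's identity Bell_n = (1/e) * sum_{k>=0} k^n / k!.
Computing Bell_16 = 10480142147.
Then 8 * 10480142147 = 83841137176.

83841137176


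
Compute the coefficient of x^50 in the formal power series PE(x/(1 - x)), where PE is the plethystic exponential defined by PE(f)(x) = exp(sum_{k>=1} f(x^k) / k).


For f(x) = x/(1 - x) we have
sum_{k>=1} f(x^k) / k = sum_{k>=1} (1/k) * x^k / (1 - x^k) = sum_{k, m >= 1} x^(k m) / k,
which after exponentiating simplifies to
PE(x/(1 - x)) = prod_{k>=1} 1 / (1 - x^k).
This is the generating function for the partition function p(n), so the coefficient of x^50 is p(50).
Computing p(50) by dynamic programming over parts 1, 2, ..., 50: p(50) = 204226.

204226


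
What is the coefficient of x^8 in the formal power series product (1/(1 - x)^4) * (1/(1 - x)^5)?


Combine the factors: (1/(1 - x)^4) * (1/(1 - x)^5) = 1/(1 - x)^9.
Then use 1/(1 - x)^r = sum_{k>=0} C(k + r - 1, r - 1) x^k with r = 9 and k = 8:
C(16, 8) = 12870.

12870


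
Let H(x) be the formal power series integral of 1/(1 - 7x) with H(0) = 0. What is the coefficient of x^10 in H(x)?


1/(1 - 7x) = sum_{k>=0} 7^k x^k. Integrating termwise with H(0) = 0:
H(x) = sum_{k>=0} 7^k x^(k+1) / (k+1) = sum_{m>=1} 7^(m-1) x^m / m.
For m = 10: 7^9/10 = 40353607/10 = 40353607/10.

40353607/10


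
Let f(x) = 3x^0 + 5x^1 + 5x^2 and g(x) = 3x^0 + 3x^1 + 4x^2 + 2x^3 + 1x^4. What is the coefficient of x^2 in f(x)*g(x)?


Cauchy product at x^2:
3*4 + 5*3 + 5*3
= 42

42


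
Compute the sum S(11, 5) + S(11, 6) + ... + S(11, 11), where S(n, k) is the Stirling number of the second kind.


By definition, S(n, k) counts partitions of an n-set into exactly k nonempty blocks.
Computing row n = 11 for k = 5..11:
S(11, k): 246730, 179487, 63987, 11880, 1155, 55, 1
Sum = 503295.

503295


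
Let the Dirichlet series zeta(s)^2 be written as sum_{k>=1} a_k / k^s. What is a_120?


The Dirichlet convolution of the constant function 1 with itself gives (1 * 1)(k) = sum_{d | k} 1 = d(k), the number of positive divisors of k.
Since zeta(s) = sum_{k>=1} 1/k^s, we have zeta(s)^2 = sum_{k>=1} d(k)/k^s, so a_k = d(k).
For k = 120: the divisors are 1, 2, 3, 4, 5, 6, 8, 10, 12, 15, 20, 24, 30, 40, 60, 120.
Count = 16.

16


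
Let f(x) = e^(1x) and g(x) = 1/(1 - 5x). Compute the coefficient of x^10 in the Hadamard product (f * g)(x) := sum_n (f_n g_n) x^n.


Expanding: f_k = 1^k/k! (from e^(1x)) and g_k = 5^k (from 1/(1 - 5x)). So the Hadamard coefficient (f * g)_k = 1^k 5^k / k! = (5)^k / k!.
For k = 10: 5^10/10! = 9765625/3628800 = 390625/145152.

390625/145152


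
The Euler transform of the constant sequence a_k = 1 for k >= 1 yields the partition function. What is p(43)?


The Euler transform converts the sequence a_k = 1 into the number of integer partitions.
Using the recurrence or dynamic programming:
p(43) = 63261

63261


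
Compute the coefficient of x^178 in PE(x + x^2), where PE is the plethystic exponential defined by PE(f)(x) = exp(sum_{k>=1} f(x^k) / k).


With f(x) = x + x^2, the exponent is sum_{k>=1} (x^k + x^(2k)) / k = -ln(1 - x) - ln(1 - x^2). Exponentiating:
PE(x + x^2) = 1 / ((1 - x)(1 - x^2)).
This is the generating function for partitions of n into parts of size 1 or 2. The number of 2's can be any j in 0..89, and the rest are 1's, so
[x^178] = floor(178/2) + 1 = 90.

90


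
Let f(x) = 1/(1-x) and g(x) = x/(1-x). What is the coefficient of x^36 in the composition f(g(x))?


First simplify the composition: f(g(x)) = 1/(1 - x/(1-x)) = (1-x)/((1-x) - x) = (1-x)/(1-2x).
Now extract the coefficient. Write (1-x)/(1-2x) = 1/(1-2x) - x/(1-2x).
The coefficient of x^n in 1/(1-2x) is 2^n, and in x/(1-2x) is 2^(n-1) (for n >= 1).
So the coefficient of x^36 is 2^36 - 2^35 = 68719476736 - 34359738368 = 34359738368.

34359738368


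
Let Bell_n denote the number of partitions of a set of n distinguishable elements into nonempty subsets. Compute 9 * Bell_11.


Bell_11 can be computed from the Bell triangle or from Dobinski's identity Bell_n = (1/e) * sum_{k>=0} k^n / k!.
Computing Bell_11 = 678570.
Then 9 * 678570 = 6107130.

6107130


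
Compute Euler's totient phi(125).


phi(n) counts integers in [1, n] coprime to n. Using the multiplicative formula phi(n) = n * prod_{p | n} (1 - 1/p):
125 = 5^3, so
phi(125) = 125 * (1 - 1/5) = 100.

100


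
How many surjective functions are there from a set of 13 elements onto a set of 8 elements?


By inclusion-exclusion on which target elements are missed, the number of surjections from an n-set onto a k-set is
surj(n, k) = sum_{j=0}^{k} (-1)^j C(k, j) (k - j)^n.
Equivalently surj(n, k) = k! * S(n, k), where S(n, k) is the Stirling number of the second kind.
For n = 13, k = 8:
S(13, 8) = 1899612, so
surj = 8! * 1899612 = 40320 * 1899612 = 76592355840.

76592355840


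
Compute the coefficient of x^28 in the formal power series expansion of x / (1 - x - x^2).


Let f(x) = sum_{k>=0} a_k x^k. Multiplying f(x) * (1 - x - x^2) = x and matching coefficients gives a_0 = 0, a_1 = 1, and a_k = a_{k-1} + a_{k-2} for k >= 2. These are the Fibonacci numbers F_k.
Iterating from F_0 = 0, F_1 = 1:
F_0=0, F_1=1, F_2=1, F_3=2, F_4=3, F_5=5, F_6=8, F_7=13, F_8=21, F_9=34, ...
F_28 = 317811.

317811


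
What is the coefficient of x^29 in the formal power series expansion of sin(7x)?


The Maclaurin series is sin(t) = sum_{k>=0} (-1)^k t^(2k+1) / (2k+1)!, so substituting t = 7x, only odd powers of x are nonzero, with coefficient of x^(2k+1) equal to (-1)^k 7^(2k+1) / (2k+1)!.
Write 29 = 2*14 + 1, giving the coefficient (-1)^14 * 7^29 / 29! = 3219905755813179726837607/8841761993739701954543616000000 = 1341068619663964900807/3682533108596294025216000000.

1341068619663964900807/3682533108596294025216000000


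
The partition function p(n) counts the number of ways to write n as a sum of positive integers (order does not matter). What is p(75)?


Using the generating function prod_{k>=1} 1/(1-x^k), we compute p(75).
By dynamic programming over parts 1 through 75:
p(75) = 8118264

8118264


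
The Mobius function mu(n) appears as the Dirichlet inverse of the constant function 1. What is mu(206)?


206 = 2 * 103 (all distinct primes).
mu(206) = (-1)^2 = 1

1


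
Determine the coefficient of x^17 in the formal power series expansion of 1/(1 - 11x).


The geometric series identity gives 1/(1 - c x) = sum_{k>=0} c^k x^k, so the coefficient of x^k is c^k.
Here c = 11 and k = 17.
Computing: 11^17 = 505447028499293771

505447028499293771


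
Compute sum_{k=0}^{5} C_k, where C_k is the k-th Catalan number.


C_0 through C_5: 1, 1, 2, 5, 14, 42
Sum = 1 + 1 + 2 + 5 + 14 + 42
= 65

65


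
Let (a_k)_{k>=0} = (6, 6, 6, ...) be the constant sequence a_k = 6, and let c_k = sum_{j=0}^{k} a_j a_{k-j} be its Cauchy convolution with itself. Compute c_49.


Since a_j = 6 for all j >= 0, the convolution sum becomes
c_k = sum_{j=0}^{k} 6 * 6 = 36 * (k + 1).
Equivalently, the generating function of (a_k) is 6/(1 - x) and its square is 36/(1 - x)^2 = sum_{k>=0} 36(k + 1) x^k.
For k = 49: 36 * 50 = 1800.

1800


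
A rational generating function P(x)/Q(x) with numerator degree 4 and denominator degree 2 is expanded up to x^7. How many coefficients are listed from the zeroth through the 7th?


Expanding up to x^7 gives the coefficients for x^0, x^1, ..., x^7.
That is 7 + 1 = 8 coefficients in total.

8


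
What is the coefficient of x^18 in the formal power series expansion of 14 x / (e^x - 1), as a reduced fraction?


The exponential generating function for Bernoulli numbers is
x / (e^x - 1) = sum_{k>=0} B_k x^k / k!.
So the coefficient of x^18 in 14 x / (e^x - 1) is 14 B_18 / 18!.
Computing: B_18 = 43867/798, 18! = 6402373705728000, giving
14 * 43867/798 / 6402373705728000 = 43867/364935301226496000.

43867/364935301226496000


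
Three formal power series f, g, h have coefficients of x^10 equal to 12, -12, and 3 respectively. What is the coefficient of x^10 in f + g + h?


Series addition is componentwise:
12 + -12 + 3
= 3

3


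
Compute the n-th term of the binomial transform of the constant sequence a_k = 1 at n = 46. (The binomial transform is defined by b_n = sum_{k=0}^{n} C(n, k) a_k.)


With a_k = 1 for all k, b_n = sum_{k=0}^{n} C(n, k) = 2^n by the binomial theorem.
For n = 46: 2^46 = 70368744177664.

70368744177664


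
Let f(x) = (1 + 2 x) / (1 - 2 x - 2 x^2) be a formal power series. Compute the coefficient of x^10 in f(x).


Write f(x) = sum_{k>=0} a_k x^k. Multiplying both sides by 1 - 2 x - 2 x^2 gives
(1 - 2 x - 2 x^2) sum_{k>=0} a_k x^k = 1 + 2 x.
Matching coefficients:
 x^0: a_0 = 1
 x^1: a_1 - 2 a_0 = 2  =>  a_1 = 2*1 + 2 = 4
 x^k (k >= 2): a_k = 2 a_{k-1} + 2 a_{k-2}.
Iterating: a_2 = 10, a_3 = 28, a_4 = 76, a_5 = 208, a_6 = 568, a_7 = 1552, a_8 = 4240, a_9 = 11584, a_10 = 31648.
So the coefficient of x^10 is 31648.

31648


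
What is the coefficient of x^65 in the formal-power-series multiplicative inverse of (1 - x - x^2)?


Let the inverse be f(x) = sum_{k>=0} a_k x^k. From f(x) * (1 - x - x^2) = 1 and matching coefficients:
 x^0: a_0 = 1.
 x^1: a_1 - a_0 = 0, so a_1 = 1.
 x^k (k >= 2): a_k - a_{k-1} - a_{k-2} = 0, i.e. a_k = a_{k-1} + a_{k-2}.
This is the Fibonacci-type recurrence shifted so that a_0 = a_1 = 1.
Iterating: a_0=1, a_1=1, a_2=2, a_3=3, a_4=5, a_5=8, a_6=13, a_7=21, a_8=34, a_9=55, ...
a_65 = 27777890035288.

27777890035288


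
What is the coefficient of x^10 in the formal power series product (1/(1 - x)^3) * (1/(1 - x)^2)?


Combine the factors: (1/(1 - x)^3) * (1/(1 - x)^2) = 1/(1 - x)^5.
Then use 1/(1 - x)^r = sum_{k>=0} C(k + r - 1, r - 1) x^k with r = 5 and k = 10:
C(14, 4) = 1001.

1001


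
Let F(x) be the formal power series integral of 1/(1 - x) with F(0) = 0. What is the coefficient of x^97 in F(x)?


1/(1 - x) = sum_{k>=0} x^k. Integrating termwise and using F(0) = 0 gives
F(x) = sum_{k>=0} x^(k+1) / (k+1) = sum_{m>=1} x^m / m = -ln(1 - x).
So the coefficient of x^97 is 1/97 = 1/97.

1/97


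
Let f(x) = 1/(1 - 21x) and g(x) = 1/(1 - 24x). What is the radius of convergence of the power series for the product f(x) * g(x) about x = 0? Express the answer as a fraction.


The radius of 1/(1 - 21x) is 1/21 (nearest singularity at x = 1/21), and the radius of 1/(1 - 24x) is 1/24.
The product f(x)*g(x) = 1/((1 - 21x)(1 - 24x)) has singularities at both 1/21 and 1/24, so its radius of convergence is the distance to the nearest one:
min(1/21, 1/24) = 1/24.

1/24


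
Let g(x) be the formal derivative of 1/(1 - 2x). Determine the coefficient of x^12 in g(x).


Differentiate termwise: d/dx sum_{k>=0} 2^k x^k = sum_{k>=1} k 2^k x^(k-1) = sum_{j>=0} (j+1) 2^(j+1) x^j.
Equivalently, d/dx [1/(1 - 2x)] = 2/(1 - 2x)^2.
For j = 12: 13 * 2^13 = 13 * 8192 = 106496.

106496


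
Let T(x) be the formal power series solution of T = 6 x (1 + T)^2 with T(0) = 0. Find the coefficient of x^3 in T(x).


Apply the Lagrange inversion formula: if T = 6 x * phi(T) with phi(t) = (1 + t)^2, then [x^n] T = 6^n * (1/n) [t^(n-1)] phi(t)^n = 6^n * (1/n) [t^(n-1)] (1 + t)^(2n) = 6^n * (1/n) C(2n, n-1).
Using the identity C(2n, n-1) = C(2n, n) * n / (n+1), the unscaled factor equals C(2n, n) / (n+1) = C_n, the n-th Catalan number.
For n = 3: C_3 = C(6, 3) / 4 = 20/4 = 5.
With the 6^3 = 216 factor, the coefficient is 216 * 5 = 1080.

1080


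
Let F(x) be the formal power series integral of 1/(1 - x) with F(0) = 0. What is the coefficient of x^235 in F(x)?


1/(1 - x) = sum_{k>=0} x^k. Integrating termwise and using F(0) = 0 gives
F(x) = sum_{k>=0} x^(k+1) / (k+1) = sum_{m>=1} x^m / m = -ln(1 - x).
So the coefficient of x^235 is 1/235 = 1/235.

1/235


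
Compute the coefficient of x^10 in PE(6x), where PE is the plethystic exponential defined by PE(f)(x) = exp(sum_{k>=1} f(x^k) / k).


With f(x) = 6x, the exponent is sum_{k>=1} 6 x^k / k = 6 * (-ln(1 - x)). Exponentiating:
PE(6x) = exp(-6 ln(1 - x)) = 1/(1 - x)^6.
By the negative binomial expansion, [x^n] 1/(1 - x)^6 = C(n + 5, 5).
For n = 10: C(15, 5) = 3003.

3003


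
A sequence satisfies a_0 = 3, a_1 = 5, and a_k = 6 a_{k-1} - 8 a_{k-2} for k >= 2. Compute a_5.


The characteristic equation is t^2 - 6 t + 8 = 0, with roots r_1 = 4 and r_2 = 2 (so c_1 = r_1 + r_2, c_2 = -r_1 r_2 as required).
One can use the closed form a_n = A r_1^n + B r_2^n, but direct iteration is more reliable:
a_0 = 3, a_1 = 5, a_2 = 6, a_3 = -4, a_4 = -72, a_5 = -400.
So a_5 = -400.

-400


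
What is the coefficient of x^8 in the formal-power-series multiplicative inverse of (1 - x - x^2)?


Let the inverse be f(x) = sum_{k>=0} a_k x^k. From f(x) * (1 - x - x^2) = 1 and matching coefficients:
 x^0: a_0 = 1.
 x^1: a_1 - a_0 = 0, so a_1 = 1.
 x^k (k >= 2): a_k - a_{k-1} - a_{k-2} = 0, i.e. a_k = a_{k-1} + a_{k-2}.
This is the Fibonacci-type recurrence shifted so that a_0 = a_1 = 1.
Iterating: a_0=1, a_1=1, a_2=2, a_3=3, a_4=5, a_5=8, a_6=13, a_7=21, a_8=34
a_8 = 34.

34


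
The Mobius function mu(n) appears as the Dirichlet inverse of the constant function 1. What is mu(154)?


154 = 2 * 7 * 11 (all distinct primes).
mu(154) = (-1)^3 = -1

-1


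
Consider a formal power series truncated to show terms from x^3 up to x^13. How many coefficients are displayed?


From x^3 to x^13 inclusive, the count is 13 - 3 + 1 = 11.

11


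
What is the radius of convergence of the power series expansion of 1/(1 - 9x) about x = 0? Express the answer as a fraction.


Expanding 1/(1 - 9x) = sum_{k>=0} 9^k x^k, the series converges when |9x| < 1, i.e., |x| < 1/9.
So the radius of convergence is 1/9 = 1/9.

1/9


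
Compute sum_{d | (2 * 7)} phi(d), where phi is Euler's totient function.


First, 2 * 7 = 14. One classical identity is sum_{d | n} phi(d) = n (each k in [1, n] has a unique gcd with n, and among the k's with gcd(k, n) = n/d there are phi(d) of them). So the sum equals 14. We also verify directly:
Divisors of 14: 1, 2, 7, 14.
phi values: 1, 1, 6, 6.
Sum = 14.

14


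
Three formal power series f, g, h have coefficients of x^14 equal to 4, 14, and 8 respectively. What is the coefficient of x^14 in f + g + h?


Series addition is componentwise:
4 + 14 + 8
= 26

26


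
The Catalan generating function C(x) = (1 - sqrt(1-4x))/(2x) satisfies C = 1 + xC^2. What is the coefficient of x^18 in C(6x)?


Substituting x -> 6x scales the n-th coefficient by 6^n, so [x^18] C(6x) = 6^18 * C_18.
C_18 = C(2*18, 18)/(19) = 9075135300/19 = 477638700.
So 6^18 * 477638700 = 101559956668416 * 477638700 = 48508965675158549299200.

48508965675158549299200


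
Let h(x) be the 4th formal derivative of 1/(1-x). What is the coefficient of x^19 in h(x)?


Differentiating 4 times: d^4/dx^4 [1/(1-x)] = 4!/(1-x)^5.
The expansion 1/(1-x)^5 = sum_{k>=0} C(k+4, 4) x^k, so the coefficient of x^n in 4!/(1-x)^5 is 4! * C(n+4, 4).
For n = 19: 24 * C(23, 4) = 24 * 8855 = 212520

212520


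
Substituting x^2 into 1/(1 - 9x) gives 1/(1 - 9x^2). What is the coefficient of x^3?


Since 1/(1 - 9x^2) only has even powers of x,
the coefficient of x^3 (odd) is 0.

0


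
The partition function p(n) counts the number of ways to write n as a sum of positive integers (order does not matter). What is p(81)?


Using the generating function prod_{k>=1} 1/(1-x^k), we compute p(81).
By dynamic programming over parts 1 through 81:
p(81) = 18004327

18004327


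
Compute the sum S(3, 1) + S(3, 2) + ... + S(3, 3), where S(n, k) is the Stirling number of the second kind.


By definition, S(n, k) counts partitions of an n-set into exactly k nonempty blocks.
Computing row n = 3 for k = 1..3:
S(3, k): 1, 3, 1
Sum = 5. (This equals Bell_3 since the sum runs over all k.)

5


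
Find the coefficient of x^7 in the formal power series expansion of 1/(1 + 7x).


Write 1/(1 + c x) = 1/(1 - (-c) x) and apply the geometric-series identity
1/(1 - y) = sum_{k>=0} y^k to get 1/(1 + c x) = sum_{k>=0} (-c)^k x^k.
So the coefficient of x^k is (-c)^k = (-1)^k * c^k.
Here c = 7 and k = 7:
(-7)^7 = -1 * 823543 = -823543

-823543


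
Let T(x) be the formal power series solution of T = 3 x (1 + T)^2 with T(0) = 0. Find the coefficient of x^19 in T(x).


Apply the Lagrange inversion formula: if T = 3 x * phi(T) with phi(t) = (1 + t)^2, then [x^n] T = 3^n * (1/n) [t^(n-1)] phi(t)^n = 3^n * (1/n) [t^(n-1)] (1 + t)^(2n) = 3^n * (1/n) C(2n, n-1).
Using the identity C(2n, n-1) = C(2n, n) * n / (n+1), the unscaled factor equals C(2n, n) / (n+1) = C_n, the n-th Catalan number.
For n = 19: C_19 = C(38, 19) / 20 = 35345263800/20 = 1767263190.
With the 3^19 = 1162261467 factor, the coefficient is 1162261467 * 1767263190 = 2054021907784499730.

2054021907784499730


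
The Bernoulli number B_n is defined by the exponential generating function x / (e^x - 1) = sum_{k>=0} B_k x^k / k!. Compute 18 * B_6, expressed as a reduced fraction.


Bernoulli numbers can also be computed recursively via B_0 = 1 and sum_{j=0}^{m} C(m+1, j) B_j = 0 for m >= 1. Odd-index Bernoulli numbers vanish for k >= 3.
Computing B_6 = 1/42, so 18 * B_6 = 18 * 1/42 = 3/7.

3/7


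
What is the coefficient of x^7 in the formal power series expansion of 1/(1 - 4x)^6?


The general identity 1/(1 - c x)^r = sum_{k>=0} c^k C(k + r - 1, r - 1) x^k follows by substituting y = c x into 1/(1 - y)^r = sum_{k>=0} C(k + r - 1, r - 1) y^k.
For c = 4, r = 6, k = 7:
4^7 * C(12, 5) = 16384 * 792 = 12976128.

12976128


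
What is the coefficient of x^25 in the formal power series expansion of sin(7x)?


The Maclaurin series is sin(t) = sum_{k>=0} (-1)^k t^(2k+1) / (2k+1)!, so substituting t = 7x, only odd powers of x are nonzero, with coefficient of x^(2k+1) equal to (-1)^k 7^(2k+1) / (2k+1)!.
Write 25 = 2*12 + 1, giving the coefficient (-1)^12 * 7^25 / 25! = 1341068619663964900807/15511210043330985984000000 = 3909821048582988049/45222186715250688000000.

3909821048582988049/45222186715250688000000


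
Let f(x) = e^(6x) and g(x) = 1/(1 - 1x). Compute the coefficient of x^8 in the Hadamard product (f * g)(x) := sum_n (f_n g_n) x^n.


Expanding: f_k = 6^k/k! (from e^(6x)) and g_k = 1^k (from 1/(1 - 1x)). So the Hadamard coefficient (f * g)_k = 6^k 1^k / k! = (6)^k / k!.
For k = 8: 6^8/8! = 1679616/40320 = 1458/35.

1458/35


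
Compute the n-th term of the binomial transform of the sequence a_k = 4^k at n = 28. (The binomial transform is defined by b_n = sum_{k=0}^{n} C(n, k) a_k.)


With a_k = 4^k, b_n = sum_{k=0}^{n} C(n, k) 4^k = (1 + 4)^n by the binomial theorem.
For n = 28: (1 + 4)^28 = 5^28 = 37252902984619140625.

37252902984619140625


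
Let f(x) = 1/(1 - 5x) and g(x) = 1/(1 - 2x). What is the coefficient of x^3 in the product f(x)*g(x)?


The coefficient of x^n in f*g is the Cauchy product: sum_{k=0}^{n} a^k * b^(n-k).
With a=5, b=2, n=3:
sum_{k=0}^{3} 5^k * 2^(3-k)
= 203

203


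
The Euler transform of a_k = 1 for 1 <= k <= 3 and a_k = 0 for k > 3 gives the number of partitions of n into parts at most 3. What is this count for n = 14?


Partitions of 14 into parts at most 3:
Using generating function (1-x)^(-1)(1-x^2)^(-1)(1-x^3)^(-1),
the coefficient of x^14 = 24

24


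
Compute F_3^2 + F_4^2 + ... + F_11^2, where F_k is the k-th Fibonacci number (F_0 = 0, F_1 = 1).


There is a standard identity sum_{k=0}^{N} F_k^2 = F_N * F_{N+1} (proved inductively from the telescoping relation F_k^2 = F_k F_{k+1} - F_{k-1} F_k). Then
sum_{k=3}^{11} F_k^2 = F_11 F_12 - F_2 F_3.
Computing: F_11 = 89, F_12 = 144, F_2 = 1, F_3 = 2.
Sum = 89 * 144 - 1 * 2 = 12814.

12814


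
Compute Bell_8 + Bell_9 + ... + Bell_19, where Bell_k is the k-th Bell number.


Recall Bell_k counts set partitions of a k-set (with Bell_0 = 1 by convention).
Bell_8 through Bell_19: 4140, 21147, 115975, 678570, 4213597, 27644437, 190899322, 1382958545, 10480142147, 82864869804, 682076806159, 5832742205057
Sum = 4140 + 21147 + 115975 + 678570 + 4213597 + 27644437 + 190899322 + 1382958545 + 10480142147 + 82864869804 + 682076806159 + 5832742205057 = 6609770558900.

6609770558900


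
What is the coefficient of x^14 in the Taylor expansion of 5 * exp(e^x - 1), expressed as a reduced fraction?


exp(e^x - 1) = sum_{k>=0} Bell_k x^k / k!, where Bell_k is the k-th Bell number.
So the coefficient of x^14 is 5 * Bell_14 / 14!.
Computing: Bell_14 = 190899322 and 14! = 87178291200, giving
5 * 190899322/87178291200 = 95449661/8717829120.

95449661/8717829120


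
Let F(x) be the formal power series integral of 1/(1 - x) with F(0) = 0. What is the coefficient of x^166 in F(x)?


1/(1 - x) = sum_{k>=0} x^k. Integrating termwise and using F(0) = 0 gives
F(x) = sum_{k>=0} x^(k+1) / (k+1) = sum_{m>=1} x^m / m = -ln(1 - x).
So the coefficient of x^166 is 1/166 = 1/166.

1/166


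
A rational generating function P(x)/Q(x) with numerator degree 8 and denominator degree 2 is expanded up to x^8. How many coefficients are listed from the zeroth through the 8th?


Expanding up to x^8 gives the coefficients for x^0, x^1, ..., x^8.
That is 8 + 1 = 9 coefficients in total.

9


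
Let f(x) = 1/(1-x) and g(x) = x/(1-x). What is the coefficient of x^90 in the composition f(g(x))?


First simplify the composition: f(g(x)) = 1/(1 - x/(1-x)) = (1-x)/((1-x) - x) = (1-x)/(1-2x).
Now extract the coefficient. Write (1-x)/(1-2x) = 1/(1-2x) - x/(1-2x).
The coefficient of x^n in 1/(1-2x) is 2^n, and in x/(1-2x) is 2^(n-1) (for n >= 1).
So the coefficient of x^90 is 2^90 - 2^89 = 1237940039285380274899124224 - 618970019642690137449562112 = 618970019642690137449562112.

618970019642690137449562112


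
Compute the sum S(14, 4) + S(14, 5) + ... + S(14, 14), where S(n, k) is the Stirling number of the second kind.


By definition, S(n, k) counts partitions of an n-set into exactly k nonempty blocks.
Computing row n = 14 for k = 4..14:
S(14, k): 10391745, 40075035, 63436373, 49329280, 20912320, 5135130, 752752, 66066, 3367, 91, 1
Sum = 190102160.

190102160


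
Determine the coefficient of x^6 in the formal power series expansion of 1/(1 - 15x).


The geometric series identity gives 1/(1 - c x) = sum_{k>=0} c^k x^k, so the coefficient of x^k is c^k.
Here c = 15 and k = 6.
Computing: 15^6 = 11390625

11390625


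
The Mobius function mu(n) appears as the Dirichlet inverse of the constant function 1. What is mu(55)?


55 = 5 * 11 (all distinct primes).
mu(55) = (-1)^2 = 1

1


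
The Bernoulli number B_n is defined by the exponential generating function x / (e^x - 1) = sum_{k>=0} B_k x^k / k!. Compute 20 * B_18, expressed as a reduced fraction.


Bernoulli numbers can also be computed recursively via B_0 = 1 and sum_{j=0}^{m} C(m+1, j) B_j = 0 for m >= 1. Odd-index Bernoulli numbers vanish for k >= 3.
Computing B_18 = 43867/798, so 20 * B_18 = 20 * 43867/798 = 438670/399.

438670/399


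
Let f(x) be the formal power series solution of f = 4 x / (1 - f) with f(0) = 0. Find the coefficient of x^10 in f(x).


Apply Lagrange inversion: f = 4 x * phi(f) with phi(t) = 1/(1 - t), so
[x^n] f = 4^n * (1/n) [t^(n-1)] phi(t)^n = 4^n * (1/n) [t^(n-1)] (1 - t)^(-n) = 4^n * (1/n) C(2n - 2, n - 1) = 4^n * C_{n-1}.
For n = 10: C_9 = C(18, 9) / 10 = 48620/10 = 4862.
With the 4^10 = 1048576 factor, the coefficient is 1048576 * 4862 = 5098176512.

5098176512


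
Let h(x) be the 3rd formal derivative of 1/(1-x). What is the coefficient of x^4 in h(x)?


Differentiating 3 times: d^3/dx^3 [1/(1-x)] = 3!/(1-x)^4.
The expansion 1/(1-x)^4 = sum_{k>=0} C(k+3, 3) x^k, so the coefficient of x^n in 3!/(1-x)^4 is 3! * C(n+3, 3).
For n = 4: 6 * C(7, 3) = 6 * 35 = 210

210


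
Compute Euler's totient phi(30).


phi(n) counts integers in [1, n] coprime to n. Using the multiplicative formula phi(n) = n * prod_{p | n} (1 - 1/p):
30 = 2 * 3 * 5, so
phi(30) = 30 * (1 - 1/2) * (1 - 1/3) * (1 - 1/5) = 8.

8


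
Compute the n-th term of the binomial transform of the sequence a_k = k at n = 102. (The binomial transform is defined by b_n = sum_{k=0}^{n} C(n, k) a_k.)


With a_k = k, b_n = sum_{k=0}^{n} C(n, k) k. Using k * C(n, k) = n * C(n-1, k-1) gives b_n = n * sum_{k>=1} C(n-1, k-1) = n * 2^(n-1).
For n = 102: 102 * 2^101 = 102 * 2535301200456458802993406410752 = 258600722446558797905327453896704.

258600722446558797905327453896704


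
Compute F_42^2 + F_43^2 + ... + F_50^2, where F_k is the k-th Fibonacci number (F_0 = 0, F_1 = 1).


There is a standard identity sum_{k=0}^{N} F_k^2 = F_N * F_{N+1} (proved inductively from the telescoping relation F_k^2 = F_k F_{k+1} - F_{k-1} F_k). Then
sum_{k=42}^{50} F_k^2 = F_50 F_51 - F_41 F_42.
Computing: F_50 = 12586269025, F_51 = 20365011074, F_41 = 165580141, F_42 = 267914296.
Sum = 12586269025 * 20365011074 - 165580141 * 267914296 = 256275146787560587114.

256275146787560587114


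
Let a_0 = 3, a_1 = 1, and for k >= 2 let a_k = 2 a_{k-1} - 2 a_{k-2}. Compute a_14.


Iterating the recurrence forward:
a_0 = 3
a_1 = 1
a_2 = 2*1 - 2*3 = -4
a_3 = 2*-4 - 2*1 = -10
a_4 = 2*-10 - 2*-4 = -12
a_5 = 2*-12 - 2*-10 = -4
a_6 = 2*-4 - 2*-12 = 16
a_7 = 2*16 - 2*-4 = 40
a_8 = 2*40 - 2*16 = 48
a_9 = 2*48 - 2*40 = 16
a_10 = 2*16 - 2*48 = -64
a_11 = 2*-64 - 2*16 = -160
a_12 = 2*-160 - 2*-64 = -192
a_13 = 2*-192 - 2*-160 = -64
a_14 = 2*-64 - 2*-192 = 256
So a_14 = 256.

256


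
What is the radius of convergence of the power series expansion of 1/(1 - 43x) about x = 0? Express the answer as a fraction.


Expanding 1/(1 - 43x) = sum_{k>=0} 43^k x^k, the series converges when |43x| < 1, i.e., |x| < 1/43.
So the radius of convergence is 1/43 = 1/43.

1/43


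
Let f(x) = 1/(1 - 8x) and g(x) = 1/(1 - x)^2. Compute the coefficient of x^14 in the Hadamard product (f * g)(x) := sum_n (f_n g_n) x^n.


f has coefficients f_k = 8^k. For g = 1/(1 - x)^2 the coefficient is g_k = C(k + 1, 1) = k + 1. The Hadamard coefficient is (f * g)_k = 8^k * (k + 1).
For k = 14: 8^14 * 15 = 4398046511104 * 15 = 65970697666560.

65970697666560


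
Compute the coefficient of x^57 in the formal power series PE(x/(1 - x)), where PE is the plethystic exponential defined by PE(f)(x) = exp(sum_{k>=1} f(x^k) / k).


For f(x) = x/(1 - x) we have
sum_{k>=1} f(x^k) / k = sum_{k>=1} (1/k) * x^k / (1 - x^k) = sum_{k, m >= 1} x^(k m) / k,
which after exponentiating simplifies to
PE(x/(1 - x)) = prod_{k>=1} 1 / (1 - x^k).
This is the generating function for the partition function p(n), so the coefficient of x^57 is p(57).
Computing p(57) by dynamic programming over parts 1, 2, ..., 57: p(57) = 614154.

614154


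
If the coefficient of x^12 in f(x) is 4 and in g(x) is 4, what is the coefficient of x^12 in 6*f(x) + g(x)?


Scalar multiplication scales coefficients: 6 * 4 = 24.
Then add the g coefficient: 24 + 4
= 28

28


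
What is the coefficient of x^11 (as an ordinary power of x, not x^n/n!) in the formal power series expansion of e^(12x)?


The exponential series is e^y = sum_{k>=0} y^k / k!. Substituting y = 12x gives
e^(12x) = sum_{k>=0} 12^k x^k / k!.
So the coefficient of x^n is a^n/n! with a = 12, n = 11:
12^11 / 11! = 743008370688/39916800 = 35831808/1925

35831808/1925


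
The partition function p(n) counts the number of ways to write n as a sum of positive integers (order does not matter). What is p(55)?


Using the generating function prod_{k>=1} 1/(1-x^k), we compute p(55).
By dynamic programming over parts 1 through 55:
p(55) = 451276

451276


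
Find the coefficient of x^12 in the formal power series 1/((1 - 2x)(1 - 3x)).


By partial fractions or Cauchy convolution:
The coefficient equals sum_{k=0}^{12} 2^k * 3^(12-k).
= 1586131

1586131


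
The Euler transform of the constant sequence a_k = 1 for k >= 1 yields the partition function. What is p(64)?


The Euler transform converts the sequence a_k = 1 into the number of integer partitions.
Using the recurrence or dynamic programming:
p(64) = 1741630

1741630


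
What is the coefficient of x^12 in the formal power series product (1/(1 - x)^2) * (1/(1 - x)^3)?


Combine the factors: (1/(1 - x)^2) * (1/(1 - x)^3) = 1/(1 - x)^5.
Then use 1/(1 - x)^r = sum_{k>=0} C(k + r - 1, r - 1) x^k with r = 5 and k = 12:
C(16, 4) = 1820.

1820


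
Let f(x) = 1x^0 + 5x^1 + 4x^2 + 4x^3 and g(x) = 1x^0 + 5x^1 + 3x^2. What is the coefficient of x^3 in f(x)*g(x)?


Cauchy product at x^3:
5*3 + 4*5 + 4*1
= 39

39


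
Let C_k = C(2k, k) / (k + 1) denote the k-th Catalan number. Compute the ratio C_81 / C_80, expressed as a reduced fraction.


Using C_k = (2k)! / (k! (k+1)!), the ratio C_{k+1}/C_k simplifies to
C_{k+1}/C_k = [(2k+2)! / ((k+1)! (k+2)!)] * [k! (k+1)! / (2k)!]
 = (2k+2)(2k+1) / ((k+1)(k+2)) = 2(2k+1) / (k+2).
For k = 80: 2(2*80 + 1) / (80 + 2) = 322/82 = 161/41.

161/41


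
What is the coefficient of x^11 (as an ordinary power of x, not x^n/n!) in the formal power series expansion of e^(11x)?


The exponential series is e^y = sum_{k>=0} y^k / k!. Substituting y = 11x gives
e^(11x) = sum_{k>=0} 11^k x^k / k!.
So the coefficient of x^n is a^n/n! with a = 11, n = 11:
11^11 / 11! = 285311670611/39916800 = 25937424601/3628800

25937424601/3628800


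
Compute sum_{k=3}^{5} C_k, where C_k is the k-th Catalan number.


C_3 through C_5: 5, 14, 42
Sum = 5 + 14 + 42
= 61

61


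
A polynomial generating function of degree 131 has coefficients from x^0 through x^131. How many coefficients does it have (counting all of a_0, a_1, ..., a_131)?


A polynomial of degree 131 takes the form a_0 + a_1 x + ... + a_131 x^131.
The number of coefficients is 131 + 1 = 132.

132


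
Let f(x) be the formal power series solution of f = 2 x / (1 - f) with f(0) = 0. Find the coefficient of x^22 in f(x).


Apply Lagrange inversion: f = 2 x * phi(f) with phi(t) = 1/(1 - t), so
[x^n] f = 2^n * (1/n) [t^(n-1)] phi(t)^n = 2^n * (1/n) [t^(n-1)] (1 - t)^(-n) = 2^n * (1/n) C(2n - 2, n - 1) = 2^n * C_{n-1}.
For n = 22: C_21 = C(42, 21) / 22 = 538257874440/22 = 24466267020.
With the 2^22 = 4194304 factor, the coefficient is 4194304 * 24466267020 = 102618961627054080.

102618961627054080


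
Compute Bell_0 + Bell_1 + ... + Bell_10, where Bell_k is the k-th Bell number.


Recall Bell_k counts set partitions of a k-set (with Bell_0 = 1 by convention).
Bell_0 through Bell_10: 1, 1, 2, 5, 15, 52, 203, 877, 4140, 21147, 115975
Sum = 1 + 1 + 2 + 5 + 15 + 52 + 203 + 877 + 4140 + 21147 + 115975 = 142418.

142418


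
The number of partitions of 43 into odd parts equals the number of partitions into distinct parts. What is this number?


Computing partitions of 43 into odd parts (1, 3, 5, ...):
Using the generating function prod_{k>=0} 1/(1-x^(2k+1)),
the count is 1610

1610


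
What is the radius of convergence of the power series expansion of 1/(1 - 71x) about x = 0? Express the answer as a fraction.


Expanding 1/(1 - 71x) = sum_{k>=0} 71^k x^k, the series converges when |71x| < 1, i.e., |x| < 1/71.
So the radius of convergence is 1/71 = 1/71.

1/71


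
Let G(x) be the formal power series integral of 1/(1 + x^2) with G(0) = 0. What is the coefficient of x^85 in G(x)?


1/(1 + x^2) = sum_{j>=0} (-1)^j x^(2j). Integrating termwise with G(0) = 0:
G(x) = sum_{j>=0} (-1)^j x^(2j+1) / (2j+1) = arctan(x).
Only odd powers are nonzero. For x^85 write 85 = 2*42 + 1, giving
(-1)^42 / 85 = 1/85 = 1/85.

1/85


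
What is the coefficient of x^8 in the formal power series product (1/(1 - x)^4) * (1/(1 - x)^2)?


Combine the factors: (1/(1 - x)^4) * (1/(1 - x)^2) = 1/(1 - x)^6.
Then use 1/(1 - x)^r = sum_{k>=0} C(k + r - 1, r - 1) x^k with r = 6 and k = 8:
C(13, 5) = 1287.

1287


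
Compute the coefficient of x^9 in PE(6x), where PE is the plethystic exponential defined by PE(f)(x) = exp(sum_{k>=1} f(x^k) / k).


With f(x) = 6x, the exponent is sum_{k>=1} 6 x^k / k = 6 * (-ln(1 - x)). Exponentiating:
PE(6x) = exp(-6 ln(1 - x)) = 1/(1 - x)^6.
By the negative binomial expansion, [x^n] 1/(1 - x)^6 = C(n + 5, 5).
For n = 9: C(14, 5) = 2002.

2002


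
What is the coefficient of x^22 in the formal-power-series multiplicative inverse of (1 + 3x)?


The inverse is 1/(1 + 3x). Apply the geometric identity 1/(1 - y) = sum_{k>=0} y^k with y = -3x:
1/(1 + 3x) = sum_{k>=0} (-3)^k x^k.
So the coefficient of x^22 is (-3)^22 = 31381059609.

31381059609


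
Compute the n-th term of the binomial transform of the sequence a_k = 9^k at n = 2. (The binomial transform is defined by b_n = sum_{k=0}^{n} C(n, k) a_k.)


With a_k = 9^k, b_n = sum_{k=0}^{n} C(n, k) 9^k = (1 + 9)^n by the binomial theorem.
For n = 2: (1 + 9)^2 = 10^2 = 100.

100


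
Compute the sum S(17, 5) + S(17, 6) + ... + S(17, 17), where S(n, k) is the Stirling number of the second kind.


By definition, S(n, k) counts partitions of an n-set into exactly k nonempty blocks.
Computing row n = 17 for k = 5..17:
S(17, k): 5652751651, 17505749898, 25708104786, 20415995028, 9528822303, 2758334150, 512060978, 62022324, 4910178, 249900, 7820, 136, 1
Sum = 82149009153.

82149009153
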